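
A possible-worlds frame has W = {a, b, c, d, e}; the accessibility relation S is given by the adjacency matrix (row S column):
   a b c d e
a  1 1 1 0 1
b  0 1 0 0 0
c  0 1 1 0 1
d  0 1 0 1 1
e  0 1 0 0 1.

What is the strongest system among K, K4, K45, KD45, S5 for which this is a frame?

Transitive (axiom 4): yes — every two-step S-path is closed by a direct edge.
Euclidean (axiom 5): no — a S b and a S c, but not b S c.
Serial (axiom D): yes — every world has a successor (e.g. a S a).
Reflexive (axiom T): yes — every world is S-related to itself.
So F validates K, K4; K45 would additionally require S to be Euclidean. The strongest is K4.

K4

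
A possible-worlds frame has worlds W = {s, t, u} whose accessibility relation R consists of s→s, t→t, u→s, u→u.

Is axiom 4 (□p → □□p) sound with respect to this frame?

Yes

The schema 4 characterises exactly the transitive frames.
Transitive: yes — every two-step R-path is closed by a direct edge.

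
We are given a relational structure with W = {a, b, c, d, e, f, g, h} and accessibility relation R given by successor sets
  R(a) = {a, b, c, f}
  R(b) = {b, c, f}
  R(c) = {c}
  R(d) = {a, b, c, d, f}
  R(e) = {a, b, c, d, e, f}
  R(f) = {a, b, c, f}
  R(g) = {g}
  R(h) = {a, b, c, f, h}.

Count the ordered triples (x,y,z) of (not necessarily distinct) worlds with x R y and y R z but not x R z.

1

Enumerating: (b,f,a).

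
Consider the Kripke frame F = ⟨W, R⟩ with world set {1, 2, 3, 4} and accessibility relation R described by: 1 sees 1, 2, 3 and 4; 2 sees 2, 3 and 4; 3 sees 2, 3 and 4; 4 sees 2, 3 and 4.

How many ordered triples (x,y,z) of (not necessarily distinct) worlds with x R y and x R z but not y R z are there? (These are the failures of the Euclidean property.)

3

Enumerating: (1,2,1), (1,3,1), (1,4,1).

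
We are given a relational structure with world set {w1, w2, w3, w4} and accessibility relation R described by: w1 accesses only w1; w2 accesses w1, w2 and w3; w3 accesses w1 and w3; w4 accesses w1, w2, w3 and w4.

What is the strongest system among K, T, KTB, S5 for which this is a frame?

T

Reflexive (axiom T): yes — every world is R-related to itself.
Symmetric (axiom B): no — w2 R w1 but not w1 R w2.
Euclidean (axiom 5): no — w2 R w1 and w2 R w3, but not w1 R w3.
So F validates K, T; KTB would additionally require R to be symmetric. The strongest is T.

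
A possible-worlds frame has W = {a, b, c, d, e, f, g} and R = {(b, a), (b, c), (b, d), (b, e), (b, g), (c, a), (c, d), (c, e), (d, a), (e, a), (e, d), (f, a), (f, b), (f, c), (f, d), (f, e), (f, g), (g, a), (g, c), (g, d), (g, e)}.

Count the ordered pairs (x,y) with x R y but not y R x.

Enumerating: (b,a), (b,c), (b,d), (b,e), (b,g), (c,a), (c,d), (c,e), (d,a), (e,a), (e,d), (f,a), … and 9 more.
Total: 21.

21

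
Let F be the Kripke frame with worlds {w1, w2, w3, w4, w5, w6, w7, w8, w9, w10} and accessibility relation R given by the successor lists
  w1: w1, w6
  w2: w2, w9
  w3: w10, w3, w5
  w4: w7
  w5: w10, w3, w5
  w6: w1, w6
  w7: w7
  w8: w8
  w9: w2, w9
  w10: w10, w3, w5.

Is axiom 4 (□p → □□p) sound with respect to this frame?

By correspondence theory, 4 is valid on a frame iff R is transitive.
Transitive: yes — every two-step R-path is closed by a direct edge.

Yes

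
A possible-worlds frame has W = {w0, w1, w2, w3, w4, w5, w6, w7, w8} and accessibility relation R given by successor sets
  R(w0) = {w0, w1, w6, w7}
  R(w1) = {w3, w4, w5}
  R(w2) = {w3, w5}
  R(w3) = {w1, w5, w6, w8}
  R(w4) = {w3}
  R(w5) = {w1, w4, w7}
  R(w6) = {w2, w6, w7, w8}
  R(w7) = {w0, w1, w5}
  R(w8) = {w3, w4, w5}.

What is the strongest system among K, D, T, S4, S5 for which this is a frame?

D

Serial (axiom D): yes — every world has a successor (e.g. w0 R w0).
Reflexive (axiom T): no — w1 is not related to itself.
Transitive (axiom 4): no — w0 R w1 and w1 R w3, but not w0 R w3.
Euclidean (axiom 5): no — w0 R w1 and w0 R w6, but not w1 R w6.
So F validates K, D; T would additionally require R to be reflexive. The strongest is D.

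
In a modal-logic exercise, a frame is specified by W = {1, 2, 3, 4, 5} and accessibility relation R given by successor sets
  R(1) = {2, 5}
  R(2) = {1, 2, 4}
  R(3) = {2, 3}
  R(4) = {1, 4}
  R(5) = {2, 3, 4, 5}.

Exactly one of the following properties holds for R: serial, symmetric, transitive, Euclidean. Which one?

Serial: yes — every world has a successor (e.g. 1 R 2).
Symmetric: no — 1 R 5 but not 5 R 1.
Transitive: no — 1 R 2 and 2 R 4, but not 1 R 4.
Euclidean: no — 1 R 2 and 1 R 5, but not 2 R 5.
Only serial holds.

serial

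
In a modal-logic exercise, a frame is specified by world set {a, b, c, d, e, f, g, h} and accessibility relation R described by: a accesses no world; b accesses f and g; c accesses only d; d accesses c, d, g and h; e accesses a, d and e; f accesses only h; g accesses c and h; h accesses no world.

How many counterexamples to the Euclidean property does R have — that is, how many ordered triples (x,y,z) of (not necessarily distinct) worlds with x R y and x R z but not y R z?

23

Enumerating: (b,f,f), (b,f,g), (b,g,f), (b,g,g), (d,c,c), (d,c,g), (d,c,h), (d,g,d), (d,g,g), (d,h,c), (d,h,d), (d,h,g), … and 11 more.
Total: 23.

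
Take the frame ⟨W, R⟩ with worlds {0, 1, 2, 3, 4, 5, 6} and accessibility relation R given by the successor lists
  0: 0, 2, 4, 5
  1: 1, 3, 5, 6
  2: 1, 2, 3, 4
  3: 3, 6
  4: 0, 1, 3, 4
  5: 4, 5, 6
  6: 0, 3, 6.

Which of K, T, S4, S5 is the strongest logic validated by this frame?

Reflexive (axiom T): yes — every world is R-related to itself.
Transitive (axiom 4): no — 0 R 2 and 2 R 1, but not 0 R 1.
Euclidean (axiom 5): no — 0 R 2 and 0 R 5, but not 2 R 5.
So F validates K, T; S4 would additionally require R to be transitive. The strongest is T.

T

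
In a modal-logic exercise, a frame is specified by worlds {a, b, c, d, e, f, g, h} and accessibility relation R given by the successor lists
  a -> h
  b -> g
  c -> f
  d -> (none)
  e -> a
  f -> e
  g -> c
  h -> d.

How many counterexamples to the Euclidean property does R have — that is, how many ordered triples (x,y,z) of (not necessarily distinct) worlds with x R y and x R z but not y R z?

7

Enumerating: (a,h,h), (b,g,g), (c,f,f), (e,a,a), (f,e,e), (g,c,c), (h,d,d).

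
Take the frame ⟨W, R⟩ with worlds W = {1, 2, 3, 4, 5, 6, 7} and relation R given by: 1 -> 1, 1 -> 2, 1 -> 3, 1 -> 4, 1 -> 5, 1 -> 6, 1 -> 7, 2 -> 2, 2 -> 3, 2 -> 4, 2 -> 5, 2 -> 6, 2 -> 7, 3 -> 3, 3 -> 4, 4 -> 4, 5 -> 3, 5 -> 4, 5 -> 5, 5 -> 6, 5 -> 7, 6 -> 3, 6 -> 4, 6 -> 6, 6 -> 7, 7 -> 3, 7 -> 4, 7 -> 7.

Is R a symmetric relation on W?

No

Symmetric: no — 1 R 2 but not 2 R 1.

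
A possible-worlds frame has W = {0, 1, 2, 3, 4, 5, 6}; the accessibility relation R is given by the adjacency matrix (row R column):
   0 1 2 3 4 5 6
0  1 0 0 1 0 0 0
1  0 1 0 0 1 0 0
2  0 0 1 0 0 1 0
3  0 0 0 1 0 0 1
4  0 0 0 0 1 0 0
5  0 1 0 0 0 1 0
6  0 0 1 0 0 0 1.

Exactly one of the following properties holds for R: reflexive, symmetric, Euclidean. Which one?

Reflexive: yes — every world is R-related to itself.
Symmetric: no — 0 R 3 but not 3 R 0.
Euclidean: no — 0 R 3 and 0 R 0, but not 3 R 0.
Only reflexive holds.

reflexive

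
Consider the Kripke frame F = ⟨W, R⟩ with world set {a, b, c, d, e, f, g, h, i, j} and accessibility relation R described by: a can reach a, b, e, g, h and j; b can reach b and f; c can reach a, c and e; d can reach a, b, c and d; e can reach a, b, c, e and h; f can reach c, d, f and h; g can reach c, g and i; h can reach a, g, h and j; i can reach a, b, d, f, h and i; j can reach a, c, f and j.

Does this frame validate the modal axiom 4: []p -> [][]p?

The schema 4 characterises exactly the transitive frames.
Transitive: no — a R b and b R f, but not a R f.

No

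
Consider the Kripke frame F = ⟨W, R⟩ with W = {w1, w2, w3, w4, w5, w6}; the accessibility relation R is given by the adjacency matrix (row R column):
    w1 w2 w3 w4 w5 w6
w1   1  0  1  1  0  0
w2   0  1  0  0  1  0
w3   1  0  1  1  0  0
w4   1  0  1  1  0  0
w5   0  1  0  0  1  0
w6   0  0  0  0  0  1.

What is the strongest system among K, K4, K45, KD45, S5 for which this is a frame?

Transitive (axiom 4): yes — every two-step R-path is closed by a direct edge.
Euclidean (axiom 5): yes — any two successors of a common world are R-related.
Serial (axiom D): yes — every world has a successor (e.g. w1 R w1).
Reflexive (axiom T): yes — every world is R-related to itself.
So F validates K, K4, K45, KD45, S5. The strongest is S5.

S5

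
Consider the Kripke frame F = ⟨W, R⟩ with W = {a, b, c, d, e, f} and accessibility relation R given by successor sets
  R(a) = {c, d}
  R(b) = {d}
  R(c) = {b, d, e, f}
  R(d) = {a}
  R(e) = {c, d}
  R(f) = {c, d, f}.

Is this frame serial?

Yes

Serial: yes — every world has a successor (e.g. a R c).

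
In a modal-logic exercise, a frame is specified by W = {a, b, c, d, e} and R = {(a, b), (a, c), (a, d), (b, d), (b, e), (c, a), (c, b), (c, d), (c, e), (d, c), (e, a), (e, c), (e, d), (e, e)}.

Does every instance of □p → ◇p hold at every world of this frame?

Yes

The schema D characterises exactly the serial frames.
Serial: yes — every world has a successor (e.g. a R b).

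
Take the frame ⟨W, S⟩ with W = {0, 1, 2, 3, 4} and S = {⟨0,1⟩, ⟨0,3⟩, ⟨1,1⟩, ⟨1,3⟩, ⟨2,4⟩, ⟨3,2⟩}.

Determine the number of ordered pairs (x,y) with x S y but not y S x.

5

Enumerating: (0,1), (0,3), (1,3), (2,4), (3,2).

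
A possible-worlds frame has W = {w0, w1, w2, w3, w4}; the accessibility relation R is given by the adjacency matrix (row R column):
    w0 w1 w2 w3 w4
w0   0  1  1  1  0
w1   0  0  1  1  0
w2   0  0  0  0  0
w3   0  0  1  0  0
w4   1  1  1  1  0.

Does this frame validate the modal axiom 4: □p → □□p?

Yes

By correspondence theory, 4 is valid on a frame iff R is transitive.
Transitive: yes — every two-step R-path is closed by a direct edge.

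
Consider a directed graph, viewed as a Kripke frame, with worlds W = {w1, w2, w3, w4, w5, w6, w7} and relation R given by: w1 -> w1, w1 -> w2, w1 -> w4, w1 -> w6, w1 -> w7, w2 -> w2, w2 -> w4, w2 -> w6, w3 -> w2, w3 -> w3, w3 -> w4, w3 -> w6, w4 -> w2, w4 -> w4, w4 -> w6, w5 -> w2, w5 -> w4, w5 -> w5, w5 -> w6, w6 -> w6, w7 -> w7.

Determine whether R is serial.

Yes

Serial: yes — every world has a successor (e.g. w1 R w1).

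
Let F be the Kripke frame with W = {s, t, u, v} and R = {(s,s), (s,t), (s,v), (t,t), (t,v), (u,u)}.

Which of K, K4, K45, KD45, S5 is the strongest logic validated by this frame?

K4

Transitive (axiom 4): yes — every two-step R-path is closed by a direct edge.
Euclidean (axiom 5): no — s R v and s R t, but not v R t.
Serial (axiom D): no — v has no R-successor.
Reflexive (axiom T): no — v is not related to itself.
So F validates K, K4; K45 would additionally require R to be Euclidean. The strongest is K4.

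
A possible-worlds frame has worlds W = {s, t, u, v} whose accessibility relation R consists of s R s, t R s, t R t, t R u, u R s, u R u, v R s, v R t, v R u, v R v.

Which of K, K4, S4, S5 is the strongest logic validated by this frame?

Transitive (axiom 4): yes — every two-step R-path is closed by a direct edge.
Reflexive (axiom T): yes — every world is R-related to itself.
Euclidean (axiom 5): no — t R s and t R u, but not s R u.
So F validates K, K4, S4; S5 would additionally require R to be Euclidean. The strongest is S4.

S4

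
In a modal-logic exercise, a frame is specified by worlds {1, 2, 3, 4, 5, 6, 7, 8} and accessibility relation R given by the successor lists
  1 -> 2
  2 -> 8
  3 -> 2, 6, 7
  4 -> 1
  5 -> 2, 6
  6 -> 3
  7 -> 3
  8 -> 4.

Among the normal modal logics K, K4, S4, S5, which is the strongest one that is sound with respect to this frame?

K

Transitive (axiom 4): no — 1 R 2 and 2 R 8, but not 1 R 8.
Reflexive (axiom T): no — 1 is not related to itself.
Euclidean (axiom 5): no — 3 R 2 and 3 R 6, but not 2 R 6.
So F validates K; K4 would additionally require R to be transitive. The strongest is K.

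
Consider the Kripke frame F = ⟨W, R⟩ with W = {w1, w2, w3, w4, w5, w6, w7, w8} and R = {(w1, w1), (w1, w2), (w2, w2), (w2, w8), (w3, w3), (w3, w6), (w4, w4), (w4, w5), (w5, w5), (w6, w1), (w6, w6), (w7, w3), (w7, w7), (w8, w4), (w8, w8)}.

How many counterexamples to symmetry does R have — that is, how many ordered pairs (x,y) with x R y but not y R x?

Enumerating: (w1,w2), (w2,w8), (w3,w6), (w4,w5), (w6,w1), (w7,w3), (w8,w4).

7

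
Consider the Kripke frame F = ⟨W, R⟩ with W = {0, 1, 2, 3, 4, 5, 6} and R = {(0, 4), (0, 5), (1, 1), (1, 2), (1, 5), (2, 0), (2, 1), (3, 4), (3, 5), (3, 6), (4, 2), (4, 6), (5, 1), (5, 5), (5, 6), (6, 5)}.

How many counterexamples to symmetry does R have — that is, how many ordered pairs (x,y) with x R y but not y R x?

Enumerating: (0,4), (0,5), (2,0), (3,4), (3,5), (3,6), (4,2), (4,6).

8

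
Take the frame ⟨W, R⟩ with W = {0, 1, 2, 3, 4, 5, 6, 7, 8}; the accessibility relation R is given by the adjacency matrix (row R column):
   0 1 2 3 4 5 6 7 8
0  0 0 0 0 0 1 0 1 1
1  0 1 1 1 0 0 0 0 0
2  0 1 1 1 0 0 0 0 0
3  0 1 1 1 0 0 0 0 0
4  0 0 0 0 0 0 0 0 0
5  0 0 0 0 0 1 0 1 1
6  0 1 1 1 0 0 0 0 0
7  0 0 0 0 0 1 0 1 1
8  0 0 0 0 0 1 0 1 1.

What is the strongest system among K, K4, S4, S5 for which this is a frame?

Transitive (axiom 4): yes — every two-step R-path is closed by a direct edge.
Reflexive (axiom T): no — 0 is not related to itself.
Euclidean (axiom 5): yes — any two successors of a common world are R-related.
So F validates K, K4; S4 would additionally require R to be reflexive. The strongest is K4.

K4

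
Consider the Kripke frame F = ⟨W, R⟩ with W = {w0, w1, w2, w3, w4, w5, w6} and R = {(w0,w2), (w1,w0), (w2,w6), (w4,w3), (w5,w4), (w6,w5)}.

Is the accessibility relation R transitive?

Transitive: no — w0 R w2 and w2 R w6, but not w0 R w6.

No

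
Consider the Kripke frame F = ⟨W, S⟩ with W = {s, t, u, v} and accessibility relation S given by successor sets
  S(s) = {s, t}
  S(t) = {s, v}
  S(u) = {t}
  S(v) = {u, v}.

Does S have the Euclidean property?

Euclidean: no — t S s and t S v, but not s S v.

No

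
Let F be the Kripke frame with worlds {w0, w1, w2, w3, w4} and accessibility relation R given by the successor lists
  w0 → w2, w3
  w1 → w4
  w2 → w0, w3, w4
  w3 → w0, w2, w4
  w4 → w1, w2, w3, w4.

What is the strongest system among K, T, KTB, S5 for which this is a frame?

Reflexive (axiom T): no — w0 is not related to itself.
Symmetric (axiom B): yes — every pair in R has its reverse in R.
Euclidean (axiom 5): no — w2 R w0 and w2 R w4, but not w0 R w4.
So F validates K; T would additionally require R to be reflexive. The strongest is K.

K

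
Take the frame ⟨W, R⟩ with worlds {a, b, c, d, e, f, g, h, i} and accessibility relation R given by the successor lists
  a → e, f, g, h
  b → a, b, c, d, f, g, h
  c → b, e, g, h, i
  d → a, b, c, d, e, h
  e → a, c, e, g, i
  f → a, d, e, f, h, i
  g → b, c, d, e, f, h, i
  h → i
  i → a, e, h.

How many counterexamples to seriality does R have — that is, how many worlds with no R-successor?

0

R is serial; there are no such worlds.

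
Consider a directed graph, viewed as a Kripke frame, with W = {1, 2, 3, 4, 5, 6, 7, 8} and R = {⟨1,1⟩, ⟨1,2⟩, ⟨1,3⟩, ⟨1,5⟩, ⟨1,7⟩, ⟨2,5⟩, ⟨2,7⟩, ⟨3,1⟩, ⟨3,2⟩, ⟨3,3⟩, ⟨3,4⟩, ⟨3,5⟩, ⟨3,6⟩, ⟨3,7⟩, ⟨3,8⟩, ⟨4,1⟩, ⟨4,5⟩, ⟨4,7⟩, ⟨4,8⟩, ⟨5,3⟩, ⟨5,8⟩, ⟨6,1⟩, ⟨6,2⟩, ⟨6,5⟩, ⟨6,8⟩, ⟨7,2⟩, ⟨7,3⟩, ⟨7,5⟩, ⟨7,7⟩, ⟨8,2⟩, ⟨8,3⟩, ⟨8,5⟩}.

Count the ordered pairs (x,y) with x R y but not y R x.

Enumerating: (1,2), (1,5), (1,7), (2,5), (3,2), (3,4), (3,6), (4,1), (4,5), (4,7), (4,8), (6,1), (6,2), (6,5), (6,8), (7,5), (8,2).

17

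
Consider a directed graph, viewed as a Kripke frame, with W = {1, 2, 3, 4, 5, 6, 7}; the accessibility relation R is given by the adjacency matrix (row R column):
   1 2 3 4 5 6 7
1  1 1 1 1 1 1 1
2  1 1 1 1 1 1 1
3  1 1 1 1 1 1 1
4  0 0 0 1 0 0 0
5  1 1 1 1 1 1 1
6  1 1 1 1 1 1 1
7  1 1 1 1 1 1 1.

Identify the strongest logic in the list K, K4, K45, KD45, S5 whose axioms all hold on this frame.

Transitive (axiom 4): yes — every two-step R-path is closed by a direct edge.
Euclidean (axiom 5): no — 1 R 4 and 1 R 2, but not 4 R 2.
Serial (axiom D): yes — every world has a successor (e.g. 1 R 1).
Reflexive (axiom T): yes — every world is R-related to itself.
So F validates K, K4; K45 would additionally require R to be Euclidean. The strongest is K4.

K4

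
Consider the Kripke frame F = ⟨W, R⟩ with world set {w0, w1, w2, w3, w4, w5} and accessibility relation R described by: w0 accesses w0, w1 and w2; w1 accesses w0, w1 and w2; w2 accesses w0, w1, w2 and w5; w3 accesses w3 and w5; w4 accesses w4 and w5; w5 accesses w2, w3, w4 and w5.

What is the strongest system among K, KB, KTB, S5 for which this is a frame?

KTB

Symmetric (axiom B): yes — every pair in R has its reverse in R.
Reflexive (axiom T): yes — every world is R-related to itself.
Euclidean (axiom 5): no — w2 R w0 and w2 R w5, but not w0 R w5.
So F validates K, KB, KTB; S5 would additionally require R to be Euclidean. The strongest is KTB.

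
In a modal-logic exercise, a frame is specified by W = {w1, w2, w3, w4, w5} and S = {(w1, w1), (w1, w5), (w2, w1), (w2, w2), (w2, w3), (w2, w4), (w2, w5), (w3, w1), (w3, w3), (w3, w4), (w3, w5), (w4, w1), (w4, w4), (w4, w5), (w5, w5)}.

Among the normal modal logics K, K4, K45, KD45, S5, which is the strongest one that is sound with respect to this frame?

K4

Transitive (axiom 4): yes — every two-step S-path is closed by a direct edge.
Euclidean (axiom 5): no — w2 S w1 and w2 S w3, but not w1 S w3.
Serial (axiom D): yes — every world has a successor (e.g. w1 S w1).
Reflexive (axiom T): yes — every world is S-related to itself.
So F validates K, K4; K45 would additionally require S to be Euclidean. The strongest is K4.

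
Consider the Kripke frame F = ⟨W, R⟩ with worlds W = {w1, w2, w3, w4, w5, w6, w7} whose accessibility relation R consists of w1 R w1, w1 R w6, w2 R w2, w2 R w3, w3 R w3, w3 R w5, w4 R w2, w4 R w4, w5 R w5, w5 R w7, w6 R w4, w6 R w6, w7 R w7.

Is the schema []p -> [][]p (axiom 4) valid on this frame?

No

Axiom 4 corresponds to the accessibility relation being transitive.
Transitive: no — w1 R w6 and w6 R w4, but not w1 R w4.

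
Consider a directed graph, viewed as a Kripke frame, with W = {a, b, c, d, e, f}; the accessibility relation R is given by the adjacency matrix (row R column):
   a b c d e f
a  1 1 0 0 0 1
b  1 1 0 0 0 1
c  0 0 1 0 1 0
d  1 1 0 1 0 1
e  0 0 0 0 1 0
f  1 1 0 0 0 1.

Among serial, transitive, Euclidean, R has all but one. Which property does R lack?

Serial: yes — every world has a successor (e.g. a R a).
Transitive: yes — every two-step R-path is closed by a direct edge.
Euclidean: no — c R e and c R c, but not e R c.
Only Euclidean fails.

Euclidean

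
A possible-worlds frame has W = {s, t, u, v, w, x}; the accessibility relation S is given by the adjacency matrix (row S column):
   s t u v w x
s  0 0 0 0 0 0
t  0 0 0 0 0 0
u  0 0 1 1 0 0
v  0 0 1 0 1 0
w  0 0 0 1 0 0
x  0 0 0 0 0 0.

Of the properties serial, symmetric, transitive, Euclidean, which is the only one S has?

symmetric

Serial: no — s has no S-successor.
Symmetric: yes — every pair in S has its reverse in S.
Transitive: no — u S v and v S w, but not u S w.
Euclidean: no — v S u and v S w, but not u S w.
Only symmetric holds.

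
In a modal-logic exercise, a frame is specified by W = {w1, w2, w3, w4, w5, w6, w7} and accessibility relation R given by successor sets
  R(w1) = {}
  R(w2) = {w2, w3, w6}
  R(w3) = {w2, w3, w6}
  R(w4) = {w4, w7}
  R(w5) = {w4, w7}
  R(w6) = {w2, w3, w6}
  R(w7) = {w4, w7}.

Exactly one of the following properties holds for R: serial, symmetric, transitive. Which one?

transitive

Serial: no — w1 has no R-successor.
Symmetric: no — w5 R w4 but not w4 R w5.
Transitive: yes — every two-step R-path is closed by a direct edge.
Only transitive holds.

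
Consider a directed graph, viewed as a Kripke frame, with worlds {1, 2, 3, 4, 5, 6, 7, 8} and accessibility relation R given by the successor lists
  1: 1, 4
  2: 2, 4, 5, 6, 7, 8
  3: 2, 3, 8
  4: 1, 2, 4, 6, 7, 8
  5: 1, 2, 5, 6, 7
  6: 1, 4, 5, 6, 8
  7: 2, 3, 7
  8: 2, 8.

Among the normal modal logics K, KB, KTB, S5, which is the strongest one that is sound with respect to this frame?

K

Symmetric (axiom B): no — 2 R 6 but not 6 R 2.
Reflexive (axiom T): yes — every world is R-related to itself.
Euclidean (axiom 5): no — 2 R 4 and 2 R 5, but not 4 R 5.
So F validates K; KB would additionally require R to be symmetric. The strongest is K.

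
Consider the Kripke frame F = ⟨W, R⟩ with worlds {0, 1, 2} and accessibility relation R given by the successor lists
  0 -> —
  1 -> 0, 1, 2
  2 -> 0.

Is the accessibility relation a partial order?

No

Reflexive: no — 0 is not related to itself.
Transitive: yes — every two-step R-path is closed by a direct edge.
Antisymmetric: yes — no distinct pair is related both ways.
So R is not a partial order.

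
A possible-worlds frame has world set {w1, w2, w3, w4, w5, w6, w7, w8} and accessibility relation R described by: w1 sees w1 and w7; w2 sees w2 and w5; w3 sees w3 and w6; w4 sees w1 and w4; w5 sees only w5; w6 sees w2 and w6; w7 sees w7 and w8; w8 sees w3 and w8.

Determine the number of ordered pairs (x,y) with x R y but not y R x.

Enumerating: (w1,w7), (w2,w5), (w3,w6), (w4,w1), (w6,w2), (w7,w8), (w8,w3).

7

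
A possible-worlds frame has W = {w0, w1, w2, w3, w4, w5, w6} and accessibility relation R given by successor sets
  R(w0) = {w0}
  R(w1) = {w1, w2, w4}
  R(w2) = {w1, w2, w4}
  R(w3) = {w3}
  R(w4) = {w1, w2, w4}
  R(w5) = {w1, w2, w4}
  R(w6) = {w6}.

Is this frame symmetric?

No

Symmetric: no — w5 R w1 but not w1 R w5.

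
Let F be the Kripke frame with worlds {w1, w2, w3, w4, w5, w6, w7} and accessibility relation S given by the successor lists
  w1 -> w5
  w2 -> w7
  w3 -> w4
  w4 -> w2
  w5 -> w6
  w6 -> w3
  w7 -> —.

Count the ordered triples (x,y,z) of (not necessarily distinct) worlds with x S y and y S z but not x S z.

5

Enumerating: (w1,w5,w6), (w3,w4,w2), (w4,w2,w7), (w5,w6,w3), (w6,w3,w4).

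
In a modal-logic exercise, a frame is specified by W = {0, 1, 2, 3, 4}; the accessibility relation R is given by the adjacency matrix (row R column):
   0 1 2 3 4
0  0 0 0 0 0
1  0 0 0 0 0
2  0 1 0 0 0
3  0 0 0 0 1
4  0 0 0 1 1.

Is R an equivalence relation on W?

Reflexive: no — 0 is not related to itself.
Symmetric: no — 2 R 1 but not 1 R 2.
Transitive: no — 3 R 4 and 4 R 3, but not 3 R 3.
So R is not an equivalence relation.

No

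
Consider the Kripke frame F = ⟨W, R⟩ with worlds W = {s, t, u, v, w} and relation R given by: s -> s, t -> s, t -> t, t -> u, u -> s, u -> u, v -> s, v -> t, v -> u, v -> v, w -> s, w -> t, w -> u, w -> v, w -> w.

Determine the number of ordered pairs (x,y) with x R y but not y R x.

10

Enumerating: (t,s), (t,u), (u,s), (v,s), (v,t), (v,u), (w,s), (w,t), (w,u), (w,v).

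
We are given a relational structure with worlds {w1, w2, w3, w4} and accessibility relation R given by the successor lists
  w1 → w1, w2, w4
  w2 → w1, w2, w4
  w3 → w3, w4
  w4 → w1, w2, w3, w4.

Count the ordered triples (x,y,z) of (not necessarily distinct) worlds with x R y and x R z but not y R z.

4

Enumerating: (w4,w1,w3), (w4,w2,w3), (w4,w3,w1), (w4,w3,w2).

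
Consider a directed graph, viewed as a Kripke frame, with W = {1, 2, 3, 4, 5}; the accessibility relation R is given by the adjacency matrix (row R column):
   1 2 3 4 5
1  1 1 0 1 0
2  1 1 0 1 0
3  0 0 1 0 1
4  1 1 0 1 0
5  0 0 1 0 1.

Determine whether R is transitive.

Transitive: yes — every two-step R-path is closed by a direct edge.

Yes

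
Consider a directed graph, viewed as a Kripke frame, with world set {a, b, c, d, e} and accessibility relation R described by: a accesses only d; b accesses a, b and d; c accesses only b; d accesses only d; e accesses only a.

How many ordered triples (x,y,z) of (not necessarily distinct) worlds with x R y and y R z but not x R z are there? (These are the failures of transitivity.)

Enumerating: (c,b,a), (c,b,d), (e,a,d).

3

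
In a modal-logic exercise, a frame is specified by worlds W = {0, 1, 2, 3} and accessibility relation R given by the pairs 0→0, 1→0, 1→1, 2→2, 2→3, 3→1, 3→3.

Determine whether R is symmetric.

No

Symmetric: no — 1 R 0 but not 0 R 1.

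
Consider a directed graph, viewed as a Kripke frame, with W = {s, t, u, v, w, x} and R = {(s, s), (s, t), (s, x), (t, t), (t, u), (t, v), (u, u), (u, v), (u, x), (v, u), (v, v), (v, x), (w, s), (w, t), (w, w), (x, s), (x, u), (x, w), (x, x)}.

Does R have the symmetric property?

Symmetric: no — s R t but not t R s.

No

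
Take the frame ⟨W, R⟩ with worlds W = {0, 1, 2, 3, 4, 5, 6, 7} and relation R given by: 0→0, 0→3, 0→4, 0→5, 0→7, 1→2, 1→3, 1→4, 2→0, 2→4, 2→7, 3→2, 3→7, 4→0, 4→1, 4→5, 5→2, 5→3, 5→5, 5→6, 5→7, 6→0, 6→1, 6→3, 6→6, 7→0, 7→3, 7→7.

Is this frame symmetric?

Symmetric: no — 0 R 3 but not 3 R 0.

No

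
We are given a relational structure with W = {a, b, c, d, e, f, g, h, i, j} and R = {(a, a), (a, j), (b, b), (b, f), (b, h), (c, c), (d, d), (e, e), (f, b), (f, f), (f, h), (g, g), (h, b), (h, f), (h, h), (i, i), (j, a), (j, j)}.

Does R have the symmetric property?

Yes

Symmetric: yes — every pair in R has its reverse in R.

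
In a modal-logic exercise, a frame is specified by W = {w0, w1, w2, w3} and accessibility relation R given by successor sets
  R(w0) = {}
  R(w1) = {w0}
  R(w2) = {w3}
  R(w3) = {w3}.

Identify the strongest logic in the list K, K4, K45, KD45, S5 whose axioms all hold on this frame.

Transitive (axiom 4): yes — every two-step R-path is closed by a direct edge.
Euclidean (axiom 5): no — w1 R w0 and w1 R w0, but not w0 R w0.
Serial (axiom D): no — w0 has no R-successor.
Reflexive (axiom T): no — w0 is not related to itself.
So F validates K, K4; K45 would additionally require R to be Euclidean. The strongest is K4.

K4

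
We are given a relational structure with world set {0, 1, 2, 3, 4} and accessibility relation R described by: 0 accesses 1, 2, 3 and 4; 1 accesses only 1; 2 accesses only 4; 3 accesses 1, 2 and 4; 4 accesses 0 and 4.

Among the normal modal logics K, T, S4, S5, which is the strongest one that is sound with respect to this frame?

K

Reflexive (axiom T): no — 0 is not related to itself.
Transitive (axiom 4): no — 2 R 4 and 4 R 0, but not 2 R 0.
Euclidean (axiom 5): no — 0 R 1 and 0 R 2, but not 1 R 2.
So F validates K; T would additionally require R to be reflexive. The strongest is K.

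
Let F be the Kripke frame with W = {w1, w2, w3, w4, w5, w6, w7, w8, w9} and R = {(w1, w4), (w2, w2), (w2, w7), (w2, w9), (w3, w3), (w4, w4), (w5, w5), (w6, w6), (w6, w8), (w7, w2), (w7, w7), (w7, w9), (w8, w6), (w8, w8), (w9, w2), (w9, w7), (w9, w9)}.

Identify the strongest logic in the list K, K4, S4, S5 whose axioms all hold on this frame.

K4

Transitive (axiom 4): yes — every two-step R-path is closed by a direct edge.
Reflexive (axiom T): no — w1 is not related to itself.
Euclidean (axiom 5): yes — any two successors of a common world are R-related.
So F validates K, K4; S4 would additionally require R to be reflexive. The strongest is K4.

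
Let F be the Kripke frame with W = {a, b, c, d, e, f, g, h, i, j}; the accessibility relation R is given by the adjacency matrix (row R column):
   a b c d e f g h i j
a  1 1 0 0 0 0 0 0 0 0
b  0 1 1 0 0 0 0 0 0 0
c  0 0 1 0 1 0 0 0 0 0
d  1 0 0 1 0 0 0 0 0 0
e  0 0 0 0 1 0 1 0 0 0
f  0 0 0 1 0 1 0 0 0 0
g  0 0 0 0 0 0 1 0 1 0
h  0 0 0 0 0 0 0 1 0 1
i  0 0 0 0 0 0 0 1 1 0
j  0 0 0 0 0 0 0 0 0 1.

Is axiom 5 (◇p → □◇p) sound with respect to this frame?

Axiom 5 corresponds to the accessibility relation being Euclidean.
Euclidean: no — a R b and a R a, but not b R a.

No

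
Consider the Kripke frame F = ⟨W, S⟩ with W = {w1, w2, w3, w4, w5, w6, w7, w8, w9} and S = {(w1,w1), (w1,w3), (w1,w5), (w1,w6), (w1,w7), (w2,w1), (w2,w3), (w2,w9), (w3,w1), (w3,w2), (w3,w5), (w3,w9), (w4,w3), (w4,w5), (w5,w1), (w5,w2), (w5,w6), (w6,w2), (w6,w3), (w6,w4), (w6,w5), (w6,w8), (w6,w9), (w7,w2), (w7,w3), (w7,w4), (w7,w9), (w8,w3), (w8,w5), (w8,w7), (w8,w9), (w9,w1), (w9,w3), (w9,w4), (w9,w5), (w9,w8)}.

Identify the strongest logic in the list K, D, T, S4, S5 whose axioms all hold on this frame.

Serial (axiom D): yes — every world has a successor (e.g. w1 S w1).
Reflexive (axiom T): no — w2 is not related to itself.
Transitive (axiom 4): no — w1 S w3 and w3 S w2, but not w1 S w2.
Euclidean (axiom 5): no — w1 S w3 and w1 S w6, but not w3 S w6.
So F validates K, D; T would additionally require S to be reflexive. The strongest is D.

D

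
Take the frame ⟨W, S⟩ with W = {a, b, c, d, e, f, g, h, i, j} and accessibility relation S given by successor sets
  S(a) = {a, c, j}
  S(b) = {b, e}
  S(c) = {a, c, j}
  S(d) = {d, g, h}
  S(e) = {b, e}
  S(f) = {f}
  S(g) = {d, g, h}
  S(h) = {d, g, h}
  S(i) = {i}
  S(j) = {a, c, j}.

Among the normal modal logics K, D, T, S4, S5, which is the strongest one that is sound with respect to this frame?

Serial (axiom D): yes — every world has a successor (e.g. a S a).
Reflexive (axiom T): yes — every world is S-related to itself.
Transitive (axiom 4): yes — every two-step S-path is closed by a direct edge.
Euclidean (axiom 5): yes — any two successors of a common world are S-related.
So F validates K, D, T, S4, S5. The strongest is S5.

S5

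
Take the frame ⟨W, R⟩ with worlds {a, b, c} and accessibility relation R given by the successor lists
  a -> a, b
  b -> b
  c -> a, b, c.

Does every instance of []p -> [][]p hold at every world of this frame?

The schema 4 characterises exactly the transitive frames.
Transitive: yes — every two-step R-path is closed by a direct edge.

Yes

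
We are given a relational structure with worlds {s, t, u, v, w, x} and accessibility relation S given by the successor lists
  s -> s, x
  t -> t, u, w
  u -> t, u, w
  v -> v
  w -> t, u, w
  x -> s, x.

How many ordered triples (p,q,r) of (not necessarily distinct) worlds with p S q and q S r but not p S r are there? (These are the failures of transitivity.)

0

S is transitive; there are no such tuples.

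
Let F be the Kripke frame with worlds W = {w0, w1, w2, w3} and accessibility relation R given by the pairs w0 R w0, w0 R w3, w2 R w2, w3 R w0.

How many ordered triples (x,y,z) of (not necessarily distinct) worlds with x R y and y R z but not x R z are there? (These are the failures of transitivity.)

Enumerating: (w3,w0,w3).

1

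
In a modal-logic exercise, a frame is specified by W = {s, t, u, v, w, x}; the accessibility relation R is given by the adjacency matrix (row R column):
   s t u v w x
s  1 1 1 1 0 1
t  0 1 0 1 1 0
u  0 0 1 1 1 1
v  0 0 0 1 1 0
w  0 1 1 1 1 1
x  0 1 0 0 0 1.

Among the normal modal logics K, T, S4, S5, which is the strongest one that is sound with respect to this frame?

T

Reflexive (axiom T): yes — every world is R-related to itself.
Transitive (axiom 4): no — s R t and t R w, but not s R w.
Euclidean (axiom 5): no — s R t and s R u, but not t R u.
So F validates K, T; S4 would additionally require R to be transitive. The strongest is T.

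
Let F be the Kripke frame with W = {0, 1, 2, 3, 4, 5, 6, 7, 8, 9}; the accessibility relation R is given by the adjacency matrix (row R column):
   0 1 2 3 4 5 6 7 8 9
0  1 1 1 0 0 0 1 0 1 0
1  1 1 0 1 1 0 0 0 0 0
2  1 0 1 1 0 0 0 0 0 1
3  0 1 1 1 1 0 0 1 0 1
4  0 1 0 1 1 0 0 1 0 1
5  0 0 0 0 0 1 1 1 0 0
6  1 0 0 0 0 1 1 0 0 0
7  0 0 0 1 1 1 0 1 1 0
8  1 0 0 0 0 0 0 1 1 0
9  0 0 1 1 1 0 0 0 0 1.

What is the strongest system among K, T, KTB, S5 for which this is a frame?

Reflexive (axiom T): yes — every world is R-related to itself.
Symmetric (axiom B): yes — every pair in R has its reverse in R.
Euclidean (axiom 5): no — 0 R 1 and 0 R 2, but not 1 R 2.
So F validates K, T, KTB; S5 would additionally require R to be Euclidean. The strongest is KTB.

KTB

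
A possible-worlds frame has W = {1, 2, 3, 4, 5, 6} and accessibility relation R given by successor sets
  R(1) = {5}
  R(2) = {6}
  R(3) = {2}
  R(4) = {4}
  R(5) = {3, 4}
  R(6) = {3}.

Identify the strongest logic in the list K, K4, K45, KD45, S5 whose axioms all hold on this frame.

Transitive (axiom 4): no — 1 R 5 and 5 R 3, but not 1 R 3.
Euclidean (axiom 5): no — 5 R 3 and 5 R 4, but not 3 R 4.
Serial (axiom D): yes — every world has a successor (e.g. 1 R 5).
Reflexive (axiom T): no — 1 is not related to itself.
So F validates K; K4 would additionally require R to be transitive. The strongest is K.

K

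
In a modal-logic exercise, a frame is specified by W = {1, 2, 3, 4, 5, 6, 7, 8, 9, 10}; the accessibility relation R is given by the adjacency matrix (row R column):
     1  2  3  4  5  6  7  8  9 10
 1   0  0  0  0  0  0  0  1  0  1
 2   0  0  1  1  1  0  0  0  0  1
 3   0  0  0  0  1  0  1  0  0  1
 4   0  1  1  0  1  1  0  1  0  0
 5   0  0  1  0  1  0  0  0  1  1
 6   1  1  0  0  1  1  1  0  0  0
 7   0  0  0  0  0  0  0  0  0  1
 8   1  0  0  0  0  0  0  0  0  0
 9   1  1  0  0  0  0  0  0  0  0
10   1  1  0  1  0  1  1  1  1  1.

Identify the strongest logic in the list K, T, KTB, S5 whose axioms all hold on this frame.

K

Reflexive (axiom T): no — 1 is not related to itself.
Symmetric (axiom B): no — 10 R 4 but not 4 R 10.
Euclidean (axiom 5): no — 1 R 8 and 1 R 10, but not 8 R 10.
So F validates K; T would additionally require R to be reflexive. The strongest is K.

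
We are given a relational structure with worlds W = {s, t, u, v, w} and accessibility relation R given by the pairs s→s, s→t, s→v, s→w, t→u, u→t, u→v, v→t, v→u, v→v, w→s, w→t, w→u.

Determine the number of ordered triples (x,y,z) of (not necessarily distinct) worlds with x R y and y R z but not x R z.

Enumerating: (s,t,u), (s,v,u), (s,w,u), (t,u,t), (t,u,v), (u,t,u), (u,v,u), (w,s,v), (w,s,w), (w,u,v).

10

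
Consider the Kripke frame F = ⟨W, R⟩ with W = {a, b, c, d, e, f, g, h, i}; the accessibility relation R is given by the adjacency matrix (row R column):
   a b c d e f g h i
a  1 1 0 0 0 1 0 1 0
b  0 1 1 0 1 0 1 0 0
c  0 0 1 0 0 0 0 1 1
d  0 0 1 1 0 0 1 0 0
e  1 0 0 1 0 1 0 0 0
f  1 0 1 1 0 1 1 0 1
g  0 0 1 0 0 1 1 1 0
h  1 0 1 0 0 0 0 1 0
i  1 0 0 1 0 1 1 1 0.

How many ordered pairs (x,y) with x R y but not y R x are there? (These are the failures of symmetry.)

18

Enumerating: (a,b), (b,c), (b,e), (b,g), (c,i), (d,c), (d,g), (e,a), (e,d), (e,f), (f,c), (f,d), (g,c), (g,h), (i,a), (i,d), (i,g), (i,h).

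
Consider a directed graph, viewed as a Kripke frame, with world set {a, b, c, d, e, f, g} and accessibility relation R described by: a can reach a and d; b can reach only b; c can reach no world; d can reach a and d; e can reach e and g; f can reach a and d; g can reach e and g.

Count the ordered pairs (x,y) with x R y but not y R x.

2

Enumerating: (f,a), (f,d).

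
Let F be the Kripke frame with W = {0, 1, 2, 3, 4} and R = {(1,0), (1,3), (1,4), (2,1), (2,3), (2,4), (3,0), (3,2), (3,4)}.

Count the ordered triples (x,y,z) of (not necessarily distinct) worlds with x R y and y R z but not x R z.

Enumerating: (1,3,2), (2,1,0), (2,3,0), (2,3,2), (3,2,1), (3,2,3).

6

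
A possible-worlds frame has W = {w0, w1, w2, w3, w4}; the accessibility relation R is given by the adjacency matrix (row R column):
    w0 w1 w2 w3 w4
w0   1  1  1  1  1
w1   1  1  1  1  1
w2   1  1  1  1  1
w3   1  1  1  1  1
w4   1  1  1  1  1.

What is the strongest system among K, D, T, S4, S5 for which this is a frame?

S5

Serial (axiom D): yes — every world has a successor (e.g. w0 R w0).
Reflexive (axiom T): yes — every world is R-related to itself.
Transitive (axiom 4): yes — every two-step R-path is closed by a direct edge.
Euclidean (axiom 5): yes — any two successors of a common world are R-related.
So F validates K, D, T, S4, S5. The strongest is S5.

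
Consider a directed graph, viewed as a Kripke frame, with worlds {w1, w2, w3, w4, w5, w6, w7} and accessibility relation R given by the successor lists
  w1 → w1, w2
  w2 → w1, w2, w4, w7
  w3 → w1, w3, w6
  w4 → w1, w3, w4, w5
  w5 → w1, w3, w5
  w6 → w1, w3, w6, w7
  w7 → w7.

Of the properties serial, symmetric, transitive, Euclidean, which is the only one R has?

serial

Serial: yes — every world has a successor (e.g. w1 R w1).
Symmetric: no — w2 R w4 but not w4 R w2.
Transitive: no — w1 R w2 and w2 R w4, but not w1 R w4.
Euclidean: no — w2 R w1 and w2 R w4, but not w1 R w4.
Only serial holds.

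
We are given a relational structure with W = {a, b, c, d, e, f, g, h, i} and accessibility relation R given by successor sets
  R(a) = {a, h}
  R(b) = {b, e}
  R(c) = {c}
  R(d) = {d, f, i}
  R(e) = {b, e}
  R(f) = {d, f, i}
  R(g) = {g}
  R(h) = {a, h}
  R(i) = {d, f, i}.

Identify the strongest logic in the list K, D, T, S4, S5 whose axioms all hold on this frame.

S5

Serial (axiom D): yes — every world has a successor (e.g. a R a).
Reflexive (axiom T): yes — every world is R-related to itself.
Transitive (axiom 4): yes — every two-step R-path is closed by a direct edge.
Euclidean (axiom 5): yes — any two successors of a common world are R-related.
So F validates K, D, T, S4, S5. The strongest is S5.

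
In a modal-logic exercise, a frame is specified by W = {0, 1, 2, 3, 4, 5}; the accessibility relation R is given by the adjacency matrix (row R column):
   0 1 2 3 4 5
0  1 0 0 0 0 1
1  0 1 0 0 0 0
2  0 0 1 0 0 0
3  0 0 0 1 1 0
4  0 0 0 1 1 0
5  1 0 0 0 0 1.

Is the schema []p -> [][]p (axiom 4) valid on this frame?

Yes

By correspondence theory, 4 is valid on a frame iff R is transitive.
Transitive: yes — every two-step R-path is closed by a direct edge.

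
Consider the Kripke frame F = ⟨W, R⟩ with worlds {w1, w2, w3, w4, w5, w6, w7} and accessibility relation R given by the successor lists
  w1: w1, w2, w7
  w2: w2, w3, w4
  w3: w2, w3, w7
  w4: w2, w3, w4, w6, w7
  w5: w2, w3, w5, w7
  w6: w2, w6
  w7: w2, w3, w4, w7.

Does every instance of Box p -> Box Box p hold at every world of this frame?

No

Axiom 4 corresponds to the accessibility relation being transitive.
Transitive: no — w1 R w2 and w2 R w3, but not w1 R w3.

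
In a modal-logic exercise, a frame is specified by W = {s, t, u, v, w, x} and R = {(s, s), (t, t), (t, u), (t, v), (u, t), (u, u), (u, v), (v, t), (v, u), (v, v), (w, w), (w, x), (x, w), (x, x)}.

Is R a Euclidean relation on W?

Euclidean: yes — any two successors of a common world are R-related.

Yes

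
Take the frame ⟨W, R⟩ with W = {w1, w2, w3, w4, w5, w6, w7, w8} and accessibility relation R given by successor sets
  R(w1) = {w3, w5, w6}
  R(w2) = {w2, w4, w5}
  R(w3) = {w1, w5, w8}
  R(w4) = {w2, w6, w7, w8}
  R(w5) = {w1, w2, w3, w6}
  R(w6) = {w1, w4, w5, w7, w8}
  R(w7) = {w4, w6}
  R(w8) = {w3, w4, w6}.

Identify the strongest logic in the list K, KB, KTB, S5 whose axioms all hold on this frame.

Symmetric (axiom B): yes — every pair in R has its reverse in R.
Reflexive (axiom T): no — w1 is not related to itself.
Euclidean (axiom 5): no — w1 R w3 and w1 R w6, but not w3 R w6.
So F validates K, KB; KTB would additionally require R to be reflexive. The strongest is KB.

KB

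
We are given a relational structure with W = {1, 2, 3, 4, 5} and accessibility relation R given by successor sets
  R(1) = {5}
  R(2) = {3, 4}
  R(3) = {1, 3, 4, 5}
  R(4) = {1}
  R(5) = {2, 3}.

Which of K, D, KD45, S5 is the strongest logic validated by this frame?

D

Serial (axiom D): yes — every world has a successor (e.g. 1 R 5).
Euclidean (axiom 5): no — 2 R 4 and 2 R 3, but not 4 R 3.
Transitive (axiom 4): no — 1 R 5 and 5 R 2, but not 1 R 2.
Reflexive (axiom T): no — 1 is not related to itself.
So F validates K, D; KD45 would additionally require R to be Euclidean and transitive. The strongest is D.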